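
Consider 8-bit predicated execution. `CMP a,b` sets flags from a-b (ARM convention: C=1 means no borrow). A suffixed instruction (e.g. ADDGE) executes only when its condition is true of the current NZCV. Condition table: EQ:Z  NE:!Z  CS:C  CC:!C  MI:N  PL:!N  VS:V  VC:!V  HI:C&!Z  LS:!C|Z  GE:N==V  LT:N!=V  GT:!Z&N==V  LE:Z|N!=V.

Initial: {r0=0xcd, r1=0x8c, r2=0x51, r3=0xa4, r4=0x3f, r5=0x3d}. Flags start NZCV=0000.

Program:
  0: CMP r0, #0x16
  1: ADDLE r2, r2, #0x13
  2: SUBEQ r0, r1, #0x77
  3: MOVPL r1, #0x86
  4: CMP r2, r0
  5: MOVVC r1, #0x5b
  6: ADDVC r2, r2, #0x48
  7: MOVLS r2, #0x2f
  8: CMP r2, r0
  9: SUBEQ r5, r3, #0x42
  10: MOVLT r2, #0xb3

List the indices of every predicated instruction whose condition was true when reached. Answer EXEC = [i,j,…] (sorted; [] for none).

EXEC = [1,7]

0: ✓ CMP  NZCV=1010
1: ✓ ADDLE  r2←0x64
2: · SUBEQ
3: · MOVPL
4: ✓ CMP  NZCV=1001
5: · MOVVC
6: · ADDVC
7: ✓ MOVLS  r2←0x2f
8: ✓ CMP  NZCV=0000
9: · SUBEQ
10: · MOVLT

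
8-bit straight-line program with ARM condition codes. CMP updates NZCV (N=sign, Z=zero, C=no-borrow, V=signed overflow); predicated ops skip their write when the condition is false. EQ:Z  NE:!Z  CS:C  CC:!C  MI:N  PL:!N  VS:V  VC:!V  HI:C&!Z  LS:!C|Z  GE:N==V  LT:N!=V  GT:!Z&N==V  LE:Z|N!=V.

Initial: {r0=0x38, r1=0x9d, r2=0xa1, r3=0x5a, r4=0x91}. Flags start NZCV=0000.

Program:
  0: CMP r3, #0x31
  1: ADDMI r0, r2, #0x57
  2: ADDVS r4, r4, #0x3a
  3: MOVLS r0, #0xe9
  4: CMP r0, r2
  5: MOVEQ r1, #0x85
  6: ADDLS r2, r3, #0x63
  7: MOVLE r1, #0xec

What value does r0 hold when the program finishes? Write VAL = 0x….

VAL = 0x38

0: ✓ CMP  NZCV=0010
1: · ADDMI
2: · ADDVS
3: · MOVLS
4: ✓ CMP  NZCV=1001
5: · MOVEQ
6: ✓ ADDLS  r2←0xbd
7: · MOVLE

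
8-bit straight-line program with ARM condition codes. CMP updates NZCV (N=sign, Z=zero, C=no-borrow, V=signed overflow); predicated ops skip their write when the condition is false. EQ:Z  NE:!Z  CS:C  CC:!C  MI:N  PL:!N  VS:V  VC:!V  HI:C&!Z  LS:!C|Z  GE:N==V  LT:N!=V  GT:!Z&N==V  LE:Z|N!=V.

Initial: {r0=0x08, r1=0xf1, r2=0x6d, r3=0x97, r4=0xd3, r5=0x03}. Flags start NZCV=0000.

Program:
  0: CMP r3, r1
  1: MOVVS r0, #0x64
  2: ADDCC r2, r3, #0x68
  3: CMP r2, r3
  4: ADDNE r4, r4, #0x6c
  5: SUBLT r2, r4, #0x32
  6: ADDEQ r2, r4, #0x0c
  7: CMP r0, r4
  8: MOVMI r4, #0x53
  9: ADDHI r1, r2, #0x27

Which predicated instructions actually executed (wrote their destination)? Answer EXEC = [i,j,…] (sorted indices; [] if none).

EXEC = [2,4,8]

0: ✓ CMP  NZCV=1000
1: · MOVVS
2: ✓ ADDCC  r2←0xff
3: ✓ CMP  NZCV=0010
4: ✓ ADDNE  r4←0x3f
5: · SUBLT
6: · ADDEQ
7: ✓ CMP  NZCV=1000
8: ✓ MOVMI  r4←0x53
9: · ADDHI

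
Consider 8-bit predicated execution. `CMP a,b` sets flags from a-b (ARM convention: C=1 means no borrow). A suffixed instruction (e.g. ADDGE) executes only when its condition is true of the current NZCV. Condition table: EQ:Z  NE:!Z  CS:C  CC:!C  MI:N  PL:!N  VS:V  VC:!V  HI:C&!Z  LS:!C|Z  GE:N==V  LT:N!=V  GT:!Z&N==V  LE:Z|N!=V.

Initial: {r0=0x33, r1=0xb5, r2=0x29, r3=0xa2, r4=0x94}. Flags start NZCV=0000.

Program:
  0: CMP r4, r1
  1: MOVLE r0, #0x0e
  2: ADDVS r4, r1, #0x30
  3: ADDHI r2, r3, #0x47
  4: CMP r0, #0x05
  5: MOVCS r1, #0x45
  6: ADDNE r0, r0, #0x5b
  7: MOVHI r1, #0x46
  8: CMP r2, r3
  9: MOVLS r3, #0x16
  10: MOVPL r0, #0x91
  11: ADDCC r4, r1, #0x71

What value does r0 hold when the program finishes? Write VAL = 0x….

VAL = 0x69

[0] flags=1000 → (cmp)
[1] flags=1000 LE?T → r0=0x0e
[2] flags=1000 VS?F → skip
[3] flags=1000 HI?F → skip
[4] flags=0010 → (cmp)
[5] flags=0010 CS?T → r1=0x45
[6] flags=0010 NE?T → r0=0x69
[7] flags=0010 HI?T → r1=0x46
[8] flags=1001 → (cmp)
[9] flags=1001 LS?T → r3=0x16
[10] flags=1001 PL?F → skip
[11] flags=1001 CC?T → r4=0xb7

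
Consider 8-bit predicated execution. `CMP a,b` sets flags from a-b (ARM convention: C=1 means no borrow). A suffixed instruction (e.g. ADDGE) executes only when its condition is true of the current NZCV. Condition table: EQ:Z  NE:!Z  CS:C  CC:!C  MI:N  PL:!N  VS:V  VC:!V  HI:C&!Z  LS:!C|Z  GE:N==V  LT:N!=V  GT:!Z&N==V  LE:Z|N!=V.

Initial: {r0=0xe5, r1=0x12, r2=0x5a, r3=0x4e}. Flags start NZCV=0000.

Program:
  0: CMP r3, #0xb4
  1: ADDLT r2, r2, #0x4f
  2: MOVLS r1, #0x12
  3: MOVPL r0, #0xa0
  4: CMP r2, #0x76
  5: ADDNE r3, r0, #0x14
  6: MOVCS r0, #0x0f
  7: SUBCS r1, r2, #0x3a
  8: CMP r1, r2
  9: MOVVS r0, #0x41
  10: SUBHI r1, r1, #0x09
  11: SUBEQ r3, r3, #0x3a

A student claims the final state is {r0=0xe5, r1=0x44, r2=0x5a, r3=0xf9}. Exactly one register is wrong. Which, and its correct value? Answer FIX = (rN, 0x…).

FIX = (r1, 0x12)

0: ✓ CMP  NZCV=1001
1: · ADDLT
2: ✓ MOVLS  r1←0x12
3: · MOVPL
4: ✓ CMP  NZCV=1000
5: ✓ ADDNE  r3←0xf9
6: · MOVCS
7: · SUBCS
8: ✓ CMP  NZCV=1000
9: · MOVVS
10: · SUBHI
11: · SUBEQ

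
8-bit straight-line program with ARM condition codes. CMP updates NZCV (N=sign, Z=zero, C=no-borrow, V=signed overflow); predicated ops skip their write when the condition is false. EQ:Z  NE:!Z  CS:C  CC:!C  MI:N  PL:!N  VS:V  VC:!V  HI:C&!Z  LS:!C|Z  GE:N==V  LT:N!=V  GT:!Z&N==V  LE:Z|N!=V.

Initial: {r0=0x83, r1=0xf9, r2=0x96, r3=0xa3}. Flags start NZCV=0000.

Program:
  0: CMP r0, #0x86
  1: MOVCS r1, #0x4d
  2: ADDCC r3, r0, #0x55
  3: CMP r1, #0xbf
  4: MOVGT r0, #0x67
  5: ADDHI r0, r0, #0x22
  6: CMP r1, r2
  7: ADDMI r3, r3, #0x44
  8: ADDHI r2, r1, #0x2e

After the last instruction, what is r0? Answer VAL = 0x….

[0] flags=1000 → (cmp)
[1] flags=1000 CS?F → skip
[2] flags=1000 CC?T → r3=0xd8
[3] flags=0010 → (cmp)
[4] flags=0010 GT?T → r0=0x67
[5] flags=0010 HI?T → r0=0x89
[6] flags=0010 → (cmp)
[7] flags=0010 MI?F → skip
[8] flags=0010 HI?T → r2=0x27

VAL = 0x89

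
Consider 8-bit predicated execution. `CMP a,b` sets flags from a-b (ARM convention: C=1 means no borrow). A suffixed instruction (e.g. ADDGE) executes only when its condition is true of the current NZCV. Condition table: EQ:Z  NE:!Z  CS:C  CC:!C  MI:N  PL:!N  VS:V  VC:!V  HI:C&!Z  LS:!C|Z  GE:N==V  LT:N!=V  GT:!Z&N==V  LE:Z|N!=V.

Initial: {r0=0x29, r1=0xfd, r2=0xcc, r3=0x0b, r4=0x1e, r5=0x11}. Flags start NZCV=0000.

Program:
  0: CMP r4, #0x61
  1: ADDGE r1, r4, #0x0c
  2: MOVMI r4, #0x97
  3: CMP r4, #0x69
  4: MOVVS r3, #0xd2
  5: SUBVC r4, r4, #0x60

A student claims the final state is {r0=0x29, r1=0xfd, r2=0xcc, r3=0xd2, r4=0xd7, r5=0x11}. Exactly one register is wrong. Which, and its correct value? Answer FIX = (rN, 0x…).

[0] flags=1000 → (cmp)
[1] flags=1000 GE?F → skip
[2] flags=1000 MI?T → r4=0x97
[3] flags=0011 → (cmp)
[4] flags=0011 VS?T → r3=0xd2
[5] flags=0011 VC?F → skip

FIX = (r4, 0x97)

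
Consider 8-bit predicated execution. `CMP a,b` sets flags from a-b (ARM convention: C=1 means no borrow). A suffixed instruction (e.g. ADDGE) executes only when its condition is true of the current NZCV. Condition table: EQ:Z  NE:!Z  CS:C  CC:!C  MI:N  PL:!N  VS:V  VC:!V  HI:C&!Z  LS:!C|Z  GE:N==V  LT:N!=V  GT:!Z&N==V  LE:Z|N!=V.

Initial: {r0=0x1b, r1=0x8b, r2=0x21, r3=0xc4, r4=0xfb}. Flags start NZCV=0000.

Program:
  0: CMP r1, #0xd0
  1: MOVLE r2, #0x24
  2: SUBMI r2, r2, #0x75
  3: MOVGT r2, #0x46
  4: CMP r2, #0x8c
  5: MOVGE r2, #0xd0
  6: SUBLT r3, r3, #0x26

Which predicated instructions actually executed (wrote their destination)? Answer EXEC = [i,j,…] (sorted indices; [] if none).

[0] flags=1000 → (cmp)
[1] flags=1000 LE?T → r2=0x24
[2] flags=1000 MI?T → r2=0xaf
[3] flags=1000 GT?F → skip
[4] flags=0010 → (cmp)
[5] flags=0010 GE?T → r2=0xd0
[6] flags=0010 LT?F → skip

EXEC = [1,2,5]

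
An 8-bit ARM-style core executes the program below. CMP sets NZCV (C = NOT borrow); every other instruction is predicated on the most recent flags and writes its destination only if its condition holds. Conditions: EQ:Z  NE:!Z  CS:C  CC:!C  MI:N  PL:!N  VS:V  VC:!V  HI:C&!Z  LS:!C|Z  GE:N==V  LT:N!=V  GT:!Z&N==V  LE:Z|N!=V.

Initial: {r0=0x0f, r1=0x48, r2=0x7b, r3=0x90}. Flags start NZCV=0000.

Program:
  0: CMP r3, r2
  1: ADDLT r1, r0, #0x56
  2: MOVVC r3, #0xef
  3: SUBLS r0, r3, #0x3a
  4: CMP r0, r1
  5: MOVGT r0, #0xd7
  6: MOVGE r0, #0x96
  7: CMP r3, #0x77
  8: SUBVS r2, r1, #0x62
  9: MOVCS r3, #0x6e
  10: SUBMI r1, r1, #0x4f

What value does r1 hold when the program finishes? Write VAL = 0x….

VAL = 0x65

0: ✓ CMP  NZCV=0011
1: ✓ ADDLT  r1←0x65
2: · MOVVC
3: · SUBLS
4: ✓ CMP  NZCV=1000
5: · MOVGT
6: · MOVGE
7: ✓ CMP  NZCV=0011
8: ✓ SUBVS  r2←0x03
9: ✓ MOVCS  r3←0x6e
10: · SUBMI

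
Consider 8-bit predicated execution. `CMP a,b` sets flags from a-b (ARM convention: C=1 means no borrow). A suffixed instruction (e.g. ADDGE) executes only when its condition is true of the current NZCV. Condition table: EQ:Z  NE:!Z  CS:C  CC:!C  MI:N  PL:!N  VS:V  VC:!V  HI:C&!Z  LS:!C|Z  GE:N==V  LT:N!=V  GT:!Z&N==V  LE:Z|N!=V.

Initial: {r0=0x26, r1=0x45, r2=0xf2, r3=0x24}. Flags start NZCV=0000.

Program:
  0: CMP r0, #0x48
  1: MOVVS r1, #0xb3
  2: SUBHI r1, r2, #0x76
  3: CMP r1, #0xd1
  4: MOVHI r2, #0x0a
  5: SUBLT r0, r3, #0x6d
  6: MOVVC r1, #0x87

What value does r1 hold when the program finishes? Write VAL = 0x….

[0] flags=1000 → (cmp)
[1] flags=1000 VS?F → skip
[2] flags=1000 HI?F → skip
[3] flags=0000 → (cmp)
[4] flags=0000 HI?F → skip
[5] flags=0000 LT?F → skip
[6] flags=0000 VC?T → r1=0x87

VAL = 0x87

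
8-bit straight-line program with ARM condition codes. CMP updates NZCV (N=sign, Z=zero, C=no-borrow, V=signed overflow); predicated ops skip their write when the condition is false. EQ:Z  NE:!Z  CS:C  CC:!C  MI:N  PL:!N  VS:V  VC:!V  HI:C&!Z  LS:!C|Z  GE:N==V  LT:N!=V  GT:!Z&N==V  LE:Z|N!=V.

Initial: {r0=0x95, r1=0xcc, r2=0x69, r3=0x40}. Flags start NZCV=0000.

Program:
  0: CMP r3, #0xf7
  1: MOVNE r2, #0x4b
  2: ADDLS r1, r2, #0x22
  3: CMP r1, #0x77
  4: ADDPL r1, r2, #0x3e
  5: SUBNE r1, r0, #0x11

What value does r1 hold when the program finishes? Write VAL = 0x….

VAL = 0x84

[0] flags=0000 → (cmp)
[1] flags=0000 NE?T → r2=0x4b
[2] flags=0000 LS?T → r1=0x6d
[3] flags=1000 → (cmp)
[4] flags=1000 PL?F → skip
[5] flags=1000 NE?T → r1=0x84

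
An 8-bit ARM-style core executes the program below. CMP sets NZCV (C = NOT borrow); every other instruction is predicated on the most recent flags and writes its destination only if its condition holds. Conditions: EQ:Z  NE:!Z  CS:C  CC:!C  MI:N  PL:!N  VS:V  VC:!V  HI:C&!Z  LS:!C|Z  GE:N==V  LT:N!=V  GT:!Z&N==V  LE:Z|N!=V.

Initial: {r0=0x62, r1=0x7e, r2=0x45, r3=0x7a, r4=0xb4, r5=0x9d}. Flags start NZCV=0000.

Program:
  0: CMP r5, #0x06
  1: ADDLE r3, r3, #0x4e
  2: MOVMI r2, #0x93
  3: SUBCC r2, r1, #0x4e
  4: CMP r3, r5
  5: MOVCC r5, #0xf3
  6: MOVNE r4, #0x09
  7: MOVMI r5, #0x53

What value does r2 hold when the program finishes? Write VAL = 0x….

VAL = 0x93

[0] flags=1010 → (cmp)
[1] flags=1010 LE?T → r3=0xc8
[2] flags=1010 MI?T → r2=0x93
[3] flags=1010 CC?F → skip
[4] flags=0010 → (cmp)
[5] flags=0010 CC?F → skip
[6] flags=0010 NE?T → r4=0x09
[7] flags=0010 MI?F → skip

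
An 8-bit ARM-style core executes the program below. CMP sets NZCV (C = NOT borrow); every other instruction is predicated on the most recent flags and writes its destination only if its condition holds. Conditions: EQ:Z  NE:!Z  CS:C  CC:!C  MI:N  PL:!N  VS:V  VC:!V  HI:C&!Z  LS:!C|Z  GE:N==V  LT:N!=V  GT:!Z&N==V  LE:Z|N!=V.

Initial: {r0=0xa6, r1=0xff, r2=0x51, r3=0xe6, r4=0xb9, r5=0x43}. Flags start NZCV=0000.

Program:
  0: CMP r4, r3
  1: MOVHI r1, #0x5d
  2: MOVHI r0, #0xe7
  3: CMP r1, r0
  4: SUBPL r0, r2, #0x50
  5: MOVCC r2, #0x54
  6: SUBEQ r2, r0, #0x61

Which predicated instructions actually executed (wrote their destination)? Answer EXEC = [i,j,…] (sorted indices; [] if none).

EXEC = [4]

0: ✓ CMP  NZCV=1000
1: · MOVHI
2: · MOVHI
3: ✓ CMP  NZCV=0010
4: ✓ SUBPL  r0←0x01
5: · MOVCC
6: · SUBEQ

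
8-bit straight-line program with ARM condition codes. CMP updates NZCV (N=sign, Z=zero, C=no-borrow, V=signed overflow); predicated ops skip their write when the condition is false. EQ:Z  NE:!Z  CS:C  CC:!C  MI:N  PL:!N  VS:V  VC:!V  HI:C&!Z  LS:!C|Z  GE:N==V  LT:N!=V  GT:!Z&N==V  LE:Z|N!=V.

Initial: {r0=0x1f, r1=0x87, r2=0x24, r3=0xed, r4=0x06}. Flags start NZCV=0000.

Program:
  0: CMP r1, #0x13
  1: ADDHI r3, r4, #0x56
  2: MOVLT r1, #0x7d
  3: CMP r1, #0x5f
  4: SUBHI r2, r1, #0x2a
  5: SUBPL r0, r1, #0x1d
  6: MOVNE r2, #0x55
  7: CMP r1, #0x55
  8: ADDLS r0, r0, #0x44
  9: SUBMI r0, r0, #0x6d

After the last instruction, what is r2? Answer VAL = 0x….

VAL = 0x55

[0] flags=0011 → (cmp)
[1] flags=0011 HI?T → r3=0x5c
[2] flags=0011 LT?T → r1=0x7d
[3] flags=0010 → (cmp)
[4] flags=0010 HI?T → r2=0x53
[5] flags=0010 PL?T → r0=0x60
[6] flags=0010 NE?T → r2=0x55
[7] flags=0010 → (cmp)
[8] flags=0010 LS?F → skip
[9] flags=0010 MI?F → skip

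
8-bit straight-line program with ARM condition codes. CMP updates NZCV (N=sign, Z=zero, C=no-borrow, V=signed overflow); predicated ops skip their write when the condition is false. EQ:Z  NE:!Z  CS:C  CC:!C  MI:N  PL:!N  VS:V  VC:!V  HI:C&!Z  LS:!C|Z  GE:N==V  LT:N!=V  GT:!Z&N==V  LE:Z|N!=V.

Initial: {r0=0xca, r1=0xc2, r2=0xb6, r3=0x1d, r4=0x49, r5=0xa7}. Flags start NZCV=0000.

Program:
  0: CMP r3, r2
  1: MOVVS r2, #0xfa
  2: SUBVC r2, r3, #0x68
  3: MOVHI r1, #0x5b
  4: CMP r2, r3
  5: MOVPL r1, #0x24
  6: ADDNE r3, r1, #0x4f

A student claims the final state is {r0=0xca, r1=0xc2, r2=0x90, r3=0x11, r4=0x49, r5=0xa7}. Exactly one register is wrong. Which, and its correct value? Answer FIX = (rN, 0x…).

FIX = (r2, 0xb5)

[0] flags=0000 → (cmp)
[1] flags=0000 VS?F → skip
[2] flags=0000 VC?T → r2=0xb5
[3] flags=0000 HI?F → skip
[4] flags=1010 → (cmp)
[5] flags=1010 PL?F → skip
[6] flags=1010 NE?T → r3=0x11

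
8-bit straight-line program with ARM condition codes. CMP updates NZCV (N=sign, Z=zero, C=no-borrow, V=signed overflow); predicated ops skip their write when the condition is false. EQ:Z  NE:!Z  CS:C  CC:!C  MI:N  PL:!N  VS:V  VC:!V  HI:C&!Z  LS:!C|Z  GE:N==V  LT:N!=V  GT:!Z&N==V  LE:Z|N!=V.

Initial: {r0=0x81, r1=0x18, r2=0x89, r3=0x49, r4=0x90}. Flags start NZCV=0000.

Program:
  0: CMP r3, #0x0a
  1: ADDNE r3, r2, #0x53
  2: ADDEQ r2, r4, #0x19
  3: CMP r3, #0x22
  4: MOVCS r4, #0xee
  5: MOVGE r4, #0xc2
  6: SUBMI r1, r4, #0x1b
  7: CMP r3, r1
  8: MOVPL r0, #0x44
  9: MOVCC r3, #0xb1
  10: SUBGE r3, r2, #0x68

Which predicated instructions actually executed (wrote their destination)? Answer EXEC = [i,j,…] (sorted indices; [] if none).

EXEC = [1,4,6,8,10]

0: ✓ CMP  NZCV=0010
1: ✓ ADDNE  r3←0xdc
2: · ADDEQ
3: ✓ CMP  NZCV=1010
4: ✓ MOVCS  r4←0xee
5: · MOVGE
6: ✓ SUBMI  r1←0xd3
7: ✓ CMP  NZCV=0010
8: ✓ MOVPL  r0←0x44
9: · MOVCC
10: ✓ SUBGE  r3←0x21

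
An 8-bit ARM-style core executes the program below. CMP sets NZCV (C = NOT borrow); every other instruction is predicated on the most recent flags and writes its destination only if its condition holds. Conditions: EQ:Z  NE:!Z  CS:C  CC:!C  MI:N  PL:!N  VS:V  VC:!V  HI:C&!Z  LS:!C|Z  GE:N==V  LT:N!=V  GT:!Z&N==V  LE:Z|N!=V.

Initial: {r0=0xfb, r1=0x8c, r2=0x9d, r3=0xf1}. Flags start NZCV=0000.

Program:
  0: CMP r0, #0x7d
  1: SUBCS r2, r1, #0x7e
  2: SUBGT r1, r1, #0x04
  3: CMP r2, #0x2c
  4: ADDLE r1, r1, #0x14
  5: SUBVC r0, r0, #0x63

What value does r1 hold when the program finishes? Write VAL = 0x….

0: ✓ CMP  NZCV=0011
1: ✓ SUBCS  r2←0x0e
2: · SUBGT
3: ✓ CMP  NZCV=1000
4: ✓ ADDLE  r1←0xa0
5: ✓ SUBVC  r0←0x98

VAL = 0xa0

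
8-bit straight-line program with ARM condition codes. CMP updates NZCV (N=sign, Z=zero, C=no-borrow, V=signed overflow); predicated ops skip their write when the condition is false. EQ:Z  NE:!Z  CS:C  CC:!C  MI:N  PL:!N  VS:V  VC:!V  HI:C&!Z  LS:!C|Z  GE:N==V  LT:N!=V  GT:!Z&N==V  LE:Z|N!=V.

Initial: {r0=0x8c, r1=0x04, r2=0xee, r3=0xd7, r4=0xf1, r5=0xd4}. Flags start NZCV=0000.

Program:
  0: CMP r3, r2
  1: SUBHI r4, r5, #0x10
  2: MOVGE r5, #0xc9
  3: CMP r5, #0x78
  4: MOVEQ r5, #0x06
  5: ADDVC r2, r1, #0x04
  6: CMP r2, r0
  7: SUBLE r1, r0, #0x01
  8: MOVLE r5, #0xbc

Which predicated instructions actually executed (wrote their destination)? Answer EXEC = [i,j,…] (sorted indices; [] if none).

0: ✓ CMP  NZCV=1000
1: · SUBHI
2: · MOVGE
3: ✓ CMP  NZCV=0011
4: · MOVEQ
5: · ADDVC
6: ✓ CMP  NZCV=0010
7: · SUBLE
8: · MOVLE

EXEC = []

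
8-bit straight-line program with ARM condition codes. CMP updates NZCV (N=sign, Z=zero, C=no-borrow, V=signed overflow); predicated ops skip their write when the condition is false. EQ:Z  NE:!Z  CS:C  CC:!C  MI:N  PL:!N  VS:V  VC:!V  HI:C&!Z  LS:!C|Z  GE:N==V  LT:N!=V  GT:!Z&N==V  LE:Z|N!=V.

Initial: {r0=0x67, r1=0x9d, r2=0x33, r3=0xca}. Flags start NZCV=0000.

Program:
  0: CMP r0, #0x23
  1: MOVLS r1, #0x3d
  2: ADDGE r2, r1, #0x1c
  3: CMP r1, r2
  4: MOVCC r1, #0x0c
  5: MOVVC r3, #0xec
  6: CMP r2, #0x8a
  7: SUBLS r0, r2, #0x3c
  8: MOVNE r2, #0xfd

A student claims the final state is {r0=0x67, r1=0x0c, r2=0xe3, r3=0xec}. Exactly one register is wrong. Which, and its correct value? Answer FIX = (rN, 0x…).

FIX = (r2, 0xfd)

0: ✓ CMP  NZCV=0010
1: · MOVLS
2: ✓ ADDGE  r2←0xb9
3: ✓ CMP  NZCV=1000
4: ✓ MOVCC  r1←0x0c
5: ✓ MOVVC  r3←0xec
6: ✓ CMP  NZCV=0010
7: · SUBLS
8: ✓ MOVNE  r2←0xfd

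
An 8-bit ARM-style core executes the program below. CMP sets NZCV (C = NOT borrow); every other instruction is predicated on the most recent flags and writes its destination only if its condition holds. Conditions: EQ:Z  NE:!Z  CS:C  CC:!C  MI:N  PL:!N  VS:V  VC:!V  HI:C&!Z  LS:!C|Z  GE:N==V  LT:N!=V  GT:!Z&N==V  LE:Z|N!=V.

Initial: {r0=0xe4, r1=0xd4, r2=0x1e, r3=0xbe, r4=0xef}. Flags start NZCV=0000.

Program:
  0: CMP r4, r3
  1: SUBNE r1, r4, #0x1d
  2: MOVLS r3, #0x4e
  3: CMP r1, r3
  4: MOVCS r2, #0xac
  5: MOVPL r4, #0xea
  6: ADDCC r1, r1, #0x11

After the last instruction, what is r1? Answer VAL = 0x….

0: ✓ CMP  NZCV=0010
1: ✓ SUBNE  r1←0xd2
2: · MOVLS
3: ✓ CMP  NZCV=0010
4: ✓ MOVCS  r2←0xac
5: ✓ MOVPL  r4←0xea
6: · ADDCC

VAL = 0xd2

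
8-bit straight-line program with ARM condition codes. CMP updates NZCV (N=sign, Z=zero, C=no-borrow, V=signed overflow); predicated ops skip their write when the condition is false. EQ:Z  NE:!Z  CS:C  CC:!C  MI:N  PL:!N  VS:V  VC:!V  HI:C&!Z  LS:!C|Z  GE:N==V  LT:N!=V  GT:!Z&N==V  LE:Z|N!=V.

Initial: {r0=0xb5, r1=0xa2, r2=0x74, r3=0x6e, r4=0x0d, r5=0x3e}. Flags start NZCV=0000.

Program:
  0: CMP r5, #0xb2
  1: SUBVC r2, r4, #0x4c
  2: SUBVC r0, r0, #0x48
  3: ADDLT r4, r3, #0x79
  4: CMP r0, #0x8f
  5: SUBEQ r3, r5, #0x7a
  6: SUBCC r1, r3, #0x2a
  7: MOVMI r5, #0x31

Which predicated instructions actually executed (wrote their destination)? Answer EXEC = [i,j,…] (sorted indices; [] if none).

0: ✓ CMP  NZCV=1001
1: · SUBVC
2: · SUBVC
3: · ADDLT
4: ✓ CMP  NZCV=0010
5: · SUBEQ
6: · SUBCC
7: · MOVMI

EXEC = []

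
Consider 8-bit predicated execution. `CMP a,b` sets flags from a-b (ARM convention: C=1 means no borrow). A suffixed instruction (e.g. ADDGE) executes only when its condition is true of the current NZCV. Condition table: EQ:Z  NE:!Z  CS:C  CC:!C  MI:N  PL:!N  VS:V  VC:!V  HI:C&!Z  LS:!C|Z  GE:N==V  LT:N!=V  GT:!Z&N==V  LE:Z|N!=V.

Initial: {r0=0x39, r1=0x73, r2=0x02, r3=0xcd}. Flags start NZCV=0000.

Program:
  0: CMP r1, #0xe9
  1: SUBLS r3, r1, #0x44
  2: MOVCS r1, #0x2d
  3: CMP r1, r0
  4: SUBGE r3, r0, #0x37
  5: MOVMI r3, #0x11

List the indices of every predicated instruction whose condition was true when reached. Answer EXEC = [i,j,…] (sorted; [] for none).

[0] flags=1001 → (cmp)
[1] flags=1001 LS?T → r3=0x2f
[2] flags=1001 CS?F → skip
[3] flags=0010 → (cmp)
[4] flags=0010 GE?T → r3=0x02
[5] flags=0010 MI?F → skip

EXEC = [1,4]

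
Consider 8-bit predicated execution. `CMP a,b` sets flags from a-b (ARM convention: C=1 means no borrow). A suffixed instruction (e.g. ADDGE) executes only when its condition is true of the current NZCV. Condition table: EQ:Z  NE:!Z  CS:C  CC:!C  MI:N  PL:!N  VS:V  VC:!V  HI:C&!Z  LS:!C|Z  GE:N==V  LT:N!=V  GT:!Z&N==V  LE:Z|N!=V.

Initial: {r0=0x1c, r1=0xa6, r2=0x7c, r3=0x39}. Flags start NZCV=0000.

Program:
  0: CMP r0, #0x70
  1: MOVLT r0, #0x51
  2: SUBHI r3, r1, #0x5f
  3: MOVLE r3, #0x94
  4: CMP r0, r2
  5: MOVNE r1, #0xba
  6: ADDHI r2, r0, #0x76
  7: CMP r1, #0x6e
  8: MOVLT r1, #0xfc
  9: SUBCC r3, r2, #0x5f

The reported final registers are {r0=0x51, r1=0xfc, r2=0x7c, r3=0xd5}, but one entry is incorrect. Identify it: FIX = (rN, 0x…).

FIX = (r3, 0x94)

0: ✓ CMP  NZCV=1000
1: ✓ MOVLT  r0←0x51
2: · SUBHI
3: ✓ MOVLE  r3←0x94
4: ✓ CMP  NZCV=1000
5: ✓ MOVNE  r1←0xba
6: · ADDHI
7: ✓ CMP  NZCV=0011
8: ✓ MOVLT  r1←0xfc
9: · SUBCC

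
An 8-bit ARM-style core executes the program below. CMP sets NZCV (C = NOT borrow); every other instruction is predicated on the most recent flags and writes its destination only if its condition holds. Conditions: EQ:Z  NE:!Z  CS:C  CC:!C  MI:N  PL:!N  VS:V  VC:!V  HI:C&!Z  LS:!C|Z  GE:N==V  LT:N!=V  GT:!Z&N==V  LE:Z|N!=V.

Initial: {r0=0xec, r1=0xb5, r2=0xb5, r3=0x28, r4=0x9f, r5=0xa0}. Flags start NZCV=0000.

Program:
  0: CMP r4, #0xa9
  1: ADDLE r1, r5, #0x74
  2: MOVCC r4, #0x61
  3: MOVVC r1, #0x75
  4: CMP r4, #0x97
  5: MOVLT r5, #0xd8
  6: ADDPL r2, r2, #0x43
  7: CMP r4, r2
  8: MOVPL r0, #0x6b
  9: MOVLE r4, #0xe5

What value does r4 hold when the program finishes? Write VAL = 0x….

[0] flags=1000 → (cmp)
[1] flags=1000 LE?T → r1=0x14
[2] flags=1000 CC?T → r4=0x61
[3] flags=1000 VC?T → r1=0x75
[4] flags=1001 → (cmp)
[5] flags=1001 LT?F → skip
[6] flags=1001 PL?F → skip
[7] flags=1001 → (cmp)
[8] flags=1001 PL?F → skip
[9] flags=1001 LE?F → skip

VAL = 0x61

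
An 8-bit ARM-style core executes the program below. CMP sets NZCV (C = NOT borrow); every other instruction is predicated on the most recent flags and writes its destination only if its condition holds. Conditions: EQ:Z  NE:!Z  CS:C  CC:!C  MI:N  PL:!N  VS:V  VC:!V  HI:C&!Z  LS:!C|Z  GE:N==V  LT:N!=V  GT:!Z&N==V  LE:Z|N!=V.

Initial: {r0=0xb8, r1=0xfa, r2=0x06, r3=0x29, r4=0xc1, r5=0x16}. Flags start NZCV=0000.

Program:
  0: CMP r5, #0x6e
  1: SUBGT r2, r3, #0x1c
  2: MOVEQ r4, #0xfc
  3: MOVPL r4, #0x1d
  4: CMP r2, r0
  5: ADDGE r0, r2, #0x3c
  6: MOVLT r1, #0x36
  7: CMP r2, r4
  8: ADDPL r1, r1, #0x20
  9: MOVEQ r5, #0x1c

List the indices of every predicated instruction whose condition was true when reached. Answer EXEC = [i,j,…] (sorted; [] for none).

0: ✓ CMP  NZCV=1000
1: · SUBGT
2: · MOVEQ
3: · MOVPL
4: ✓ CMP  NZCV=0000
5: ✓ ADDGE  r0←0x42
6: · MOVLT
7: ✓ CMP  NZCV=0000
8: ✓ ADDPL  r1←0x1a
9: · MOVEQ

EXEC = [5,8]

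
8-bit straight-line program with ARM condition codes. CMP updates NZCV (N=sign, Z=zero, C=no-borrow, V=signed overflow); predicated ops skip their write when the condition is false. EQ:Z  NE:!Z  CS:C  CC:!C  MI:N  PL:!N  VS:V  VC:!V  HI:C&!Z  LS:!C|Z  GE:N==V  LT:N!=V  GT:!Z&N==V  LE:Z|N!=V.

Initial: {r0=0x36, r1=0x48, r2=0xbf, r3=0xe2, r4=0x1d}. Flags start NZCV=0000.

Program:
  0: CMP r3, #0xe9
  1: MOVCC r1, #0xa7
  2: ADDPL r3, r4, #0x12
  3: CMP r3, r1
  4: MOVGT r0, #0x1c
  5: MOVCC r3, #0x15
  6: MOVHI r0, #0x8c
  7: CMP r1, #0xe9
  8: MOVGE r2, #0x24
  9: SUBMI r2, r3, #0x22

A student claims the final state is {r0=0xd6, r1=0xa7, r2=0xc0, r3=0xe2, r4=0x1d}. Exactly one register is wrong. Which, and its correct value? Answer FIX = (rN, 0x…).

FIX = (r0, 0x8c)

[0] flags=1000 → (cmp)
[1] flags=1000 CC?T → r1=0xa7
[2] flags=1000 PL?F → skip
[3] flags=0010 → (cmp)
[4] flags=0010 GT?T → r0=0x1c
[5] flags=0010 CC?F → skip
[6] flags=0010 HI?T → r0=0x8c
[7] flags=1000 → (cmp)
[8] flags=1000 GE?F → skip
[9] flags=1000 MI?T → r2=0xc0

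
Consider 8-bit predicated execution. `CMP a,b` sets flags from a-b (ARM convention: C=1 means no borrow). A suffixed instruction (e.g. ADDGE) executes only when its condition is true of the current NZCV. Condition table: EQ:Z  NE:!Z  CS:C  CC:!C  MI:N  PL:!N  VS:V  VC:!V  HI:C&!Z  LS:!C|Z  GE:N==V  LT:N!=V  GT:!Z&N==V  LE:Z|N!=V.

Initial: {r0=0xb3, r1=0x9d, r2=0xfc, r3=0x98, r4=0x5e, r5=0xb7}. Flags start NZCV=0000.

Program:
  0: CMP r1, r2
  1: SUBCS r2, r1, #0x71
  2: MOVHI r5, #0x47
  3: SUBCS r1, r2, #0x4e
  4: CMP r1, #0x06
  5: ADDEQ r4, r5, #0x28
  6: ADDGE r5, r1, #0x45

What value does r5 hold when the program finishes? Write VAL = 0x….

[0] flags=1000 → (cmp)
[1] flags=1000 CS?F → skip
[2] flags=1000 HI?F → skip
[3] flags=1000 CS?F → skip
[4] flags=1010 → (cmp)
[5] flags=1010 EQ?F → skip
[6] flags=1010 GE?F → skip

VAL = 0xb7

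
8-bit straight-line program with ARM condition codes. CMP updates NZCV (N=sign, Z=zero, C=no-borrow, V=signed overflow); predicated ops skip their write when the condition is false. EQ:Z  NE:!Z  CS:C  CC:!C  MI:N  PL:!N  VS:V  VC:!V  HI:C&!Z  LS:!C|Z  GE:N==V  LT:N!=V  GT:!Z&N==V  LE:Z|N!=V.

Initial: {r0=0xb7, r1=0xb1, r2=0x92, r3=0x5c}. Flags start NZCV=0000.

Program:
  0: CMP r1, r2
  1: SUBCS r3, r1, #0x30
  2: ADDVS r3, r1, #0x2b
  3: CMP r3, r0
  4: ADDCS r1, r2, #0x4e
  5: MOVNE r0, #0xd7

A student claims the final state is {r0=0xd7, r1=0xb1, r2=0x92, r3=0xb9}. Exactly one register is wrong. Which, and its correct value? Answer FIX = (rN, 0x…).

[0] flags=0010 → (cmp)
[1] flags=0010 CS?T → r3=0x81
[2] flags=0010 VS?F → skip
[3] flags=1000 → (cmp)
[4] flags=1000 CS?F → skip
[5] flags=1000 NE?T → r0=0xd7

FIX = (r3, 0x81)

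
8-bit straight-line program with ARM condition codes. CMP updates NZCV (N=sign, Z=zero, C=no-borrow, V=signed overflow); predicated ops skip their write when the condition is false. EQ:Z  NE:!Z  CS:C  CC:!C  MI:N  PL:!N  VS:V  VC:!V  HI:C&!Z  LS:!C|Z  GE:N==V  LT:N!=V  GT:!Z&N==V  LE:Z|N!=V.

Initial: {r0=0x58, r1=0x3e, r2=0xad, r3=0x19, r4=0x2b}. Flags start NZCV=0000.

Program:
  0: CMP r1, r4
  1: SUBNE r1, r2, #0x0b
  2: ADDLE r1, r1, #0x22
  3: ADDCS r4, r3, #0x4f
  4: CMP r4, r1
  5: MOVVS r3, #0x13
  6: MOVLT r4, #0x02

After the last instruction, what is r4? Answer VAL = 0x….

VAL = 0x68

0: ✓ CMP  NZCV=0010
1: ✓ SUBNE  r1←0xa2
2: · ADDLE
3: ✓ ADDCS  r4←0x68
4: ✓ CMP  NZCV=1001
5: ✓ MOVVS  r3←0x13
6: · MOVLT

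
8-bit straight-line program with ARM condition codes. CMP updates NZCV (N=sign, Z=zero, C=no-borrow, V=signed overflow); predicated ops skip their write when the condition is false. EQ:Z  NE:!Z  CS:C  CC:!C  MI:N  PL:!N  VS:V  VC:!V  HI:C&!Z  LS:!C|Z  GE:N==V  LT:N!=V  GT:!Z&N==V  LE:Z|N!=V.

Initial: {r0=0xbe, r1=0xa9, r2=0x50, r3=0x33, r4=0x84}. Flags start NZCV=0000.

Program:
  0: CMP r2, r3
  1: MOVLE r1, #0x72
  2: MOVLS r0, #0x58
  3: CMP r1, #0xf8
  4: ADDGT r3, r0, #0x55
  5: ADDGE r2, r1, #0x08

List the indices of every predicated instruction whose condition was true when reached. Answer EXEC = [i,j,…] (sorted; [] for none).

EXEC = []

[0] flags=0010 → (cmp)
[1] flags=0010 LE?F → skip
[2] flags=0010 LS?F → skip
[3] flags=1000 → (cmp)
[4] flags=1000 GT?F → skip
[5] flags=1000 GE?F → skip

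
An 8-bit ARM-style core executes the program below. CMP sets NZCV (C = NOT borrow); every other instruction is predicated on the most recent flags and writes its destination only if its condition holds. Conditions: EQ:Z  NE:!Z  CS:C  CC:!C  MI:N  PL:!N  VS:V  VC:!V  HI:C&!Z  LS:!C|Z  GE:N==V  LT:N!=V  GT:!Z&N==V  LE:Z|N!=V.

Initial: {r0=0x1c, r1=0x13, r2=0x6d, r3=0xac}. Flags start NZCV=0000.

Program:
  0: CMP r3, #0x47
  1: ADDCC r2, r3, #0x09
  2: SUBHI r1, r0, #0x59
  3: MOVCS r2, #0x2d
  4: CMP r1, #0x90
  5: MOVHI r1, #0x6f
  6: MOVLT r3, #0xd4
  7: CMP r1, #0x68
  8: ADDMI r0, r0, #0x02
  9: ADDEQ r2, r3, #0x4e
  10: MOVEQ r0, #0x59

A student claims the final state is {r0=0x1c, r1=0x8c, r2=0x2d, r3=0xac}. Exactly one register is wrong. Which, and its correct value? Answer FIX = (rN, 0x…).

0: ✓ CMP  NZCV=0011
1: · ADDCC
2: ✓ SUBHI  r1←0xc3
3: ✓ MOVCS  r2←0x2d
4: ✓ CMP  NZCV=0010
5: ✓ MOVHI  r1←0x6f
6: · MOVLT
7: ✓ CMP  NZCV=0010
8: · ADDMI
9: · ADDEQ
10: · MOVEQ

FIX = (r1, 0x6f)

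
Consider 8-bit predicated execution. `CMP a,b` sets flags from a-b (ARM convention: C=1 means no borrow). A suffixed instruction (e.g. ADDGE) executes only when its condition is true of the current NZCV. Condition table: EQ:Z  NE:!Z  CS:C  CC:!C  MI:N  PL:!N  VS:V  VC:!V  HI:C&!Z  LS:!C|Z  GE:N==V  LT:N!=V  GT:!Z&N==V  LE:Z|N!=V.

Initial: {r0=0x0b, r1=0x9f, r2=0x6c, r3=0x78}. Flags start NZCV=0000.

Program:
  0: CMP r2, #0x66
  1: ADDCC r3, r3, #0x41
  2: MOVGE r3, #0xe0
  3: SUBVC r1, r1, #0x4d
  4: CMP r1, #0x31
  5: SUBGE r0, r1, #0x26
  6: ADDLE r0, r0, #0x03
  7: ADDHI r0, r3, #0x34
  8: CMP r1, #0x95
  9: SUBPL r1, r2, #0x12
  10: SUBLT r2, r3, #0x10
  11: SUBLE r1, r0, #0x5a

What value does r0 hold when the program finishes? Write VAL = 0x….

VAL = 0x14

0: ✓ CMP  NZCV=0010
1: · ADDCC
2: ✓ MOVGE  r3←0xe0
3: ✓ SUBVC  r1←0x52
4: ✓ CMP  NZCV=0010
5: ✓ SUBGE  r0←0x2c
6: · ADDLE
7: ✓ ADDHI  r0←0x14
8: ✓ CMP  NZCV=1001
9: · SUBPL
10: · SUBLT
11: · SUBLE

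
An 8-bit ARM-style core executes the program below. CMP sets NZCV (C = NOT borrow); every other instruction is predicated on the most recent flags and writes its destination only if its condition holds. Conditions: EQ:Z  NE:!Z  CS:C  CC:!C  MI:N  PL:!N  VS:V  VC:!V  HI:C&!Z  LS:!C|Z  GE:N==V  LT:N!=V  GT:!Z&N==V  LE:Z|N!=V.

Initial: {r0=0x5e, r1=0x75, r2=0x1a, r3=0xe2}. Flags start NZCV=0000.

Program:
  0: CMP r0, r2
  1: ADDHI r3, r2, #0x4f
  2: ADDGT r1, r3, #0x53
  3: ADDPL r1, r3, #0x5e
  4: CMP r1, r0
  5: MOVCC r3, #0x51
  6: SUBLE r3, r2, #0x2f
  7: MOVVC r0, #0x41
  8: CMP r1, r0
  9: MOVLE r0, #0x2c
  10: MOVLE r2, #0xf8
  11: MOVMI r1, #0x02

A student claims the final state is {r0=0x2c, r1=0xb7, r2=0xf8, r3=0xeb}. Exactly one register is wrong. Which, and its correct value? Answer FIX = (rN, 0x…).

FIX = (r1, 0xc7)

0: ✓ CMP  NZCV=0010
1: ✓ ADDHI  r3←0x69
2: ✓ ADDGT  r1←0xbc
3: ✓ ADDPL  r1←0xc7
4: ✓ CMP  NZCV=0011
5: · MOVCC
6: ✓ SUBLE  r3←0xeb
7: · MOVVC
8: ✓ CMP  NZCV=0011
9: ✓ MOVLE  r0←0x2c
10: ✓ MOVLE  r2←0xf8
11: · MOVMI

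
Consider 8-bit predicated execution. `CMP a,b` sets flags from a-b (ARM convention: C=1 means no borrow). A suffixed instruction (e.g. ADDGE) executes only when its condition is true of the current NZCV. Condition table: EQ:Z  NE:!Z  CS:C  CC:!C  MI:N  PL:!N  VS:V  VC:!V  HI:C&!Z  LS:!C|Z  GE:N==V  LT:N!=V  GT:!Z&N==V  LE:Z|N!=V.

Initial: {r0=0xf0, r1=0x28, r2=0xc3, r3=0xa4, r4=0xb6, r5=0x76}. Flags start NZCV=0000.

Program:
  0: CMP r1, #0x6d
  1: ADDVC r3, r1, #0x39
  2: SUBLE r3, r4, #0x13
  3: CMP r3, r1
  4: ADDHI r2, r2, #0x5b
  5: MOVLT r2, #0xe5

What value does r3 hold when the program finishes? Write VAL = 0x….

0: ✓ CMP  NZCV=1000
1: ✓ ADDVC  r3←0x61
2: ✓ SUBLE  r3←0xa3
3: ✓ CMP  NZCV=0011
4: ✓ ADDHI  r2←0x1e
5: ✓ MOVLT  r2←0xe5

VAL = 0xa3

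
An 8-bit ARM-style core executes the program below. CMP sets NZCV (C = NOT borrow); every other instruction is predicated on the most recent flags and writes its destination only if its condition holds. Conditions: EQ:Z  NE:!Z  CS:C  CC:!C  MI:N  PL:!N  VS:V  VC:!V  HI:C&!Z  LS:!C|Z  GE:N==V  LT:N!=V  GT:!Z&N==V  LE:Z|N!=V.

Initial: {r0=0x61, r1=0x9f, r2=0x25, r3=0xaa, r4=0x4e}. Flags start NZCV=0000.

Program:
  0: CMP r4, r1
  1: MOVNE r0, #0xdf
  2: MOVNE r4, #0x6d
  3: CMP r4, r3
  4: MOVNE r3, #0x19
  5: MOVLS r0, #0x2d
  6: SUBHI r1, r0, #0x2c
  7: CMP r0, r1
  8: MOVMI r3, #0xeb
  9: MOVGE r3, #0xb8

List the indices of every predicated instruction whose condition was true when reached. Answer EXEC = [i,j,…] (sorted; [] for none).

[0] flags=1001 → (cmp)
[1] flags=1001 NE?T → r0=0xdf
[2] flags=1001 NE?T → r4=0x6d
[3] flags=1001 → (cmp)
[4] flags=1001 NE?T → r3=0x19
[5] flags=1001 LS?T → r0=0x2d
[6] flags=1001 HI?F → skip
[7] flags=1001 → (cmp)
[8] flags=1001 MI?T → r3=0xeb
[9] flags=1001 GE?T → r3=0xb8

EXEC = [1,2,4,5,8,9]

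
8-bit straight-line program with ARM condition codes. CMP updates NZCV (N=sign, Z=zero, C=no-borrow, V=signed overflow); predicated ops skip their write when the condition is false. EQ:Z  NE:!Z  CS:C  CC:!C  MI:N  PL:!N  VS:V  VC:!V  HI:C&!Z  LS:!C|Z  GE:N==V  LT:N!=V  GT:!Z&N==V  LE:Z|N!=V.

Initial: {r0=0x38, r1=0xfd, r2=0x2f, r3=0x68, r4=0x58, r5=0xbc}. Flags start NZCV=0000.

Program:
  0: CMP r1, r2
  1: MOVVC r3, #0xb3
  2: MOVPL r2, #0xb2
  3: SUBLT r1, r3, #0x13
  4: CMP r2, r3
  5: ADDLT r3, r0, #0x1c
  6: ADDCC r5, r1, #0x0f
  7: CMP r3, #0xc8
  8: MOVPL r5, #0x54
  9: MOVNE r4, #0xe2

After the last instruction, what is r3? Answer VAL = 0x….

VAL = 0xb3

[0] flags=1010 → (cmp)
[1] flags=1010 VC?T → r3=0xb3
[2] flags=1010 PL?F → skip
[3] flags=1010 LT?T → r1=0xa0
[4] flags=0000 → (cmp)
[5] flags=0000 LT?F → skip
[6] flags=0000 CC?T → r5=0xaf
[7] flags=1000 → (cmp)
[8] flags=1000 PL?F → skip
[9] flags=1000 NE?T → r4=0xe2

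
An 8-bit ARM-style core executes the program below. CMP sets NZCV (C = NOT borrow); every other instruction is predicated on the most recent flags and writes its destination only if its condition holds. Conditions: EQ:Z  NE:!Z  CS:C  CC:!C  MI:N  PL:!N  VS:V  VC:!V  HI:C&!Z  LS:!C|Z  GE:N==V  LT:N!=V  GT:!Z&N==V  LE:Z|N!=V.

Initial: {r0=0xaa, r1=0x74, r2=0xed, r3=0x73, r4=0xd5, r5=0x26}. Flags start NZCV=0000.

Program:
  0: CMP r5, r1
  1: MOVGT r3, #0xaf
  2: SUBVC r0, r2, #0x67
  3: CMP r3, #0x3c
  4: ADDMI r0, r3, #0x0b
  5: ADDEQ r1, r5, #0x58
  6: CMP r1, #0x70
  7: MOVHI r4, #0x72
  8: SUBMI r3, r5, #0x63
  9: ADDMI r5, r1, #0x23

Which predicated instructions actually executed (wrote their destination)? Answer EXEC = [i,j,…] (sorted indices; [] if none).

[0] flags=1000 → (cmp)
[1] flags=1000 GT?F → skip
[2] flags=1000 VC?T → r0=0x86
[3] flags=0010 → (cmp)
[4] flags=0010 MI?F → skip
[5] flags=0010 EQ?F → skip
[6] flags=0010 → (cmp)
[7] flags=0010 HI?T → r4=0x72
[8] flags=0010 MI?F → skip
[9] flags=0010 MI?F → skip

EXEC = [2,7]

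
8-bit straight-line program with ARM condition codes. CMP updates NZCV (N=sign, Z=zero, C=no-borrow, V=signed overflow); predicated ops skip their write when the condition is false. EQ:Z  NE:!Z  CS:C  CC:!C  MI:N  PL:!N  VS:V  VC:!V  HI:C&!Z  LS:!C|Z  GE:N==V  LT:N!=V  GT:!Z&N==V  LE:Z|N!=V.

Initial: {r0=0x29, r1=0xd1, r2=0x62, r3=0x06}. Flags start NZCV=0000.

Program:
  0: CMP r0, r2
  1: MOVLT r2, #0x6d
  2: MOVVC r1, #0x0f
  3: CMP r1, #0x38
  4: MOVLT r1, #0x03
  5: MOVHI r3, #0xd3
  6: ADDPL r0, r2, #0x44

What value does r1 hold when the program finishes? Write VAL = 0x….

VAL = 0x03

0: ✓ CMP  NZCV=1000
1: ✓ MOVLT  r2←0x6d
2: ✓ MOVVC  r1←0x0f
3: ✓ CMP  NZCV=1000
4: ✓ MOVLT  r1←0x03
5: · MOVHI
6: · ADDPL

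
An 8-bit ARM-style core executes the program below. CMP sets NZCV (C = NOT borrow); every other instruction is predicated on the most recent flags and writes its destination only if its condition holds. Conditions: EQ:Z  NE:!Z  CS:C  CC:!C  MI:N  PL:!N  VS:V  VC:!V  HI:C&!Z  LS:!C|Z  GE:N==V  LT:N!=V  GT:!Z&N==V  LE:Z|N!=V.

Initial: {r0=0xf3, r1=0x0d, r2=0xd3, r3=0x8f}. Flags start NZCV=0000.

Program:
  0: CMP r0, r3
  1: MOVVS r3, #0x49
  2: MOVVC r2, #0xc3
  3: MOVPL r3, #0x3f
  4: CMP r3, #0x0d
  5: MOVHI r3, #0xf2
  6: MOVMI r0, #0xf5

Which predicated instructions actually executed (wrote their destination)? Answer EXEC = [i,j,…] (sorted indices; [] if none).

[0] flags=0010 → (cmp)
[1] flags=0010 VS?F → skip
[2] flags=0010 VC?T → r2=0xc3
[3] flags=0010 PL?T → r3=0x3f
[4] flags=0010 → (cmp)
[5] flags=0010 HI?T → r3=0xf2
[6] flags=0010 MI?F → skip

EXEC = [2,3,5]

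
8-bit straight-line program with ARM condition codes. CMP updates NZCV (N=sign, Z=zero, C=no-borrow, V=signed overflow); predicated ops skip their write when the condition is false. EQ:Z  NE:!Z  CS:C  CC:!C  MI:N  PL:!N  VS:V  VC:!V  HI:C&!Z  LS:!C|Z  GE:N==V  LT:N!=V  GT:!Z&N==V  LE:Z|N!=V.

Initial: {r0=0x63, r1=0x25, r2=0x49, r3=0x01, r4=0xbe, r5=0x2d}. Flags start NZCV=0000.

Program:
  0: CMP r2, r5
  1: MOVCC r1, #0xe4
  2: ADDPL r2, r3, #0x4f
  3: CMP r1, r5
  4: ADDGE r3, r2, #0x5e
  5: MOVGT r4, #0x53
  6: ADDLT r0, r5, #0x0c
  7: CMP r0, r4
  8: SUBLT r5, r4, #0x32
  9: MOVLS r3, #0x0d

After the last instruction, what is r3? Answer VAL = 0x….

[0] flags=0010 → (cmp)
[1] flags=0010 CC?F → skip
[2] flags=0010 PL?T → r2=0x50
[3] flags=1000 → (cmp)
[4] flags=1000 GE?F → skip
[5] flags=1000 GT?F → skip
[6] flags=1000 LT?T → r0=0x39
[7] flags=0000 → (cmp)
[8] flags=0000 LT?F → skip
[9] flags=0000 LS?T → r3=0x0d

VAL = 0x0d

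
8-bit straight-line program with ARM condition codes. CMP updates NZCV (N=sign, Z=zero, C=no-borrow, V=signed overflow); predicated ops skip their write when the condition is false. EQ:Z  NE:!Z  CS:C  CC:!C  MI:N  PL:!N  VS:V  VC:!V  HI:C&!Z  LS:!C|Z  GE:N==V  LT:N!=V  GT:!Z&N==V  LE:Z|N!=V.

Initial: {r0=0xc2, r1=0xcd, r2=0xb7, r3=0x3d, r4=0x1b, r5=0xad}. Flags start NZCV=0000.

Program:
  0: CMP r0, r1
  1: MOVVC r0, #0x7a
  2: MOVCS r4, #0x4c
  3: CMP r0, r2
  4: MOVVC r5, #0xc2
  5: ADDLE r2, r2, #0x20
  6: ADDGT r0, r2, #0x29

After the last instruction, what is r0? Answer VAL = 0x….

VAL = 0xe0

0: ✓ CMP  NZCV=1000
1: ✓ MOVVC  r0←0x7a
2: · MOVCS
3: ✓ CMP  NZCV=1001
4: · MOVVC
5: · ADDLE
6: ✓ ADDGT  r0←0xe0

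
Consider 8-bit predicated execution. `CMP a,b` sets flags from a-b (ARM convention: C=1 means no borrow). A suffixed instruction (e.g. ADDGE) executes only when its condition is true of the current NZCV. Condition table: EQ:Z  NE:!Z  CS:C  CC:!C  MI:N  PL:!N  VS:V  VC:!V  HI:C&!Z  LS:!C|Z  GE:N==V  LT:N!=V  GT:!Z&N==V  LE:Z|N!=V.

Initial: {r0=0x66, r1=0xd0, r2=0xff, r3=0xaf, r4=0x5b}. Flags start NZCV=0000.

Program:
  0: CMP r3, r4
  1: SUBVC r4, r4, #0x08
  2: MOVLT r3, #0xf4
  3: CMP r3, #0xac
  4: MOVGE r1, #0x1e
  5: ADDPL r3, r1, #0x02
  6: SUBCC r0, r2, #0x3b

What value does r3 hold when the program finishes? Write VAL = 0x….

[0] flags=0011 → (cmp)
[1] flags=0011 VC?F → skip
[2] flags=0011 LT?T → r3=0xf4
[3] flags=0010 → (cmp)
[4] flags=0010 GE?T → r1=0x1e
[5] flags=0010 PL?T → r3=0x20
[6] flags=0010 CC?F → skip

VAL = 0x20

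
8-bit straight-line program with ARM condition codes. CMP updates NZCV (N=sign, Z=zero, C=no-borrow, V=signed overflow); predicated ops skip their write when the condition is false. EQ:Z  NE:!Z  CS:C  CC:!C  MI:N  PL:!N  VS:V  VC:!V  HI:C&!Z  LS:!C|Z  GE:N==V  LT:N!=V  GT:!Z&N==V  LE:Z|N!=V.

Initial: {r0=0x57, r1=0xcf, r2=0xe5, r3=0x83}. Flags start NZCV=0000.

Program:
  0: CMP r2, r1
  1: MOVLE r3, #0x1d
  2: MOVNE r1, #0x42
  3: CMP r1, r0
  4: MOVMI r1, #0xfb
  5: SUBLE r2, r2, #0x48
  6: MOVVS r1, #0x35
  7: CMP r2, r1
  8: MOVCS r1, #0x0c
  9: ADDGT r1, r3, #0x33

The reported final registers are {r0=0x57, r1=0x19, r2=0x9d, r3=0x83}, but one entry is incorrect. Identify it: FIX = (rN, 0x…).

[0] flags=0010 → (cmp)
[1] flags=0010 LE?F → skip
[2] flags=0010 NE?T → r1=0x42
[3] flags=1000 → (cmp)
[4] flags=1000 MI?T → r1=0xfb
[5] flags=1000 LE?T → r2=0x9d
[6] flags=1000 VS?F → skip
[7] flags=1000 → (cmp)
[8] flags=1000 CS?F → skip
[9] flags=1000 GT?F → skip

FIX = (r1, 0xfb)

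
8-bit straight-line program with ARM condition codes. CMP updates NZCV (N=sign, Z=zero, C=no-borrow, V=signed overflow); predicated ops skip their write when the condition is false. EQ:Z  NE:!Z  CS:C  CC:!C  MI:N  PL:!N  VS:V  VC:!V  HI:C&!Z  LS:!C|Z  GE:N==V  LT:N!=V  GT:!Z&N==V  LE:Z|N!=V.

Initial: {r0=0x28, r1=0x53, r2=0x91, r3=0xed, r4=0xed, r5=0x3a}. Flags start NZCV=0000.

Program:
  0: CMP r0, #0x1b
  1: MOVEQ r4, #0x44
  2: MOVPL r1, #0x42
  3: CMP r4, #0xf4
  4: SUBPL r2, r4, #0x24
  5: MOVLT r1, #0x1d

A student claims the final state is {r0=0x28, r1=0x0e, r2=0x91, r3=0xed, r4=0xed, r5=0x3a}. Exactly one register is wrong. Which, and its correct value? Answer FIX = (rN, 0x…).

0: ✓ CMP  NZCV=0010
1: · MOVEQ
2: ✓ MOVPL  r1←0x42
3: ✓ CMP  NZCV=1000
4: · SUBPL
5: ✓ MOVLT  r1←0x1d

FIX = (r1, 0x1d)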